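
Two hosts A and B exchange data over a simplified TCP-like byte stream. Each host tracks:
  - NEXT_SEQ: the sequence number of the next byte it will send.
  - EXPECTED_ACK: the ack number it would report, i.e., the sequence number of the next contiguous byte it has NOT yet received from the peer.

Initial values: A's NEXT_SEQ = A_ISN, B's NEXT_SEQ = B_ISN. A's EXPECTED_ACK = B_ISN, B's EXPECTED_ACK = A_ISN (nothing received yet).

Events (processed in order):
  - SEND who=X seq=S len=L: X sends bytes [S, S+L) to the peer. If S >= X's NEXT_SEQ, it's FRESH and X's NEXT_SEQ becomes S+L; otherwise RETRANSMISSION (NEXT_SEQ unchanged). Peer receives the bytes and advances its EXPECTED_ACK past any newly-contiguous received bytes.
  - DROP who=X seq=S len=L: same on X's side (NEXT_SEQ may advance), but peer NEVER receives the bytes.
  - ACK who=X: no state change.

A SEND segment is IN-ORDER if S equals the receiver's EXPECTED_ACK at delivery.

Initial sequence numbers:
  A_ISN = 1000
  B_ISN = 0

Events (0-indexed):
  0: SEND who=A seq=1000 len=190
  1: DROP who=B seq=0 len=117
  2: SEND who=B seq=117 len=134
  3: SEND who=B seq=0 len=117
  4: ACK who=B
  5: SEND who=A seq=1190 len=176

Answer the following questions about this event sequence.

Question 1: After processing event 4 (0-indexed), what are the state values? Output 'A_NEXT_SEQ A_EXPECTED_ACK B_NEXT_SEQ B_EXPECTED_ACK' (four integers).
After event 0: A_seq=1190 A_ack=0 B_seq=0 B_ack=1190
After event 1: A_seq=1190 A_ack=0 B_seq=117 B_ack=1190
After event 2: A_seq=1190 A_ack=0 B_seq=251 B_ack=1190
After event 3: A_seq=1190 A_ack=251 B_seq=251 B_ack=1190
After event 4: A_seq=1190 A_ack=251 B_seq=251 B_ack=1190

1190 251 251 1190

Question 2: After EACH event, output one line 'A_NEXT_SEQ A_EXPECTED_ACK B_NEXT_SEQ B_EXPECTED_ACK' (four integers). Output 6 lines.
1190 0 0 1190
1190 0 117 1190
1190 0 251 1190
1190 251 251 1190
1190 251 251 1190
1366 251 251 1366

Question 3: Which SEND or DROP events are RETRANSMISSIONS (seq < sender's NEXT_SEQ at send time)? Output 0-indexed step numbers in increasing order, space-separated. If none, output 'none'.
Step 0: SEND seq=1000 -> fresh
Step 1: DROP seq=0 -> fresh
Step 2: SEND seq=117 -> fresh
Step 3: SEND seq=0 -> retransmit
Step 5: SEND seq=1190 -> fresh

Answer: 3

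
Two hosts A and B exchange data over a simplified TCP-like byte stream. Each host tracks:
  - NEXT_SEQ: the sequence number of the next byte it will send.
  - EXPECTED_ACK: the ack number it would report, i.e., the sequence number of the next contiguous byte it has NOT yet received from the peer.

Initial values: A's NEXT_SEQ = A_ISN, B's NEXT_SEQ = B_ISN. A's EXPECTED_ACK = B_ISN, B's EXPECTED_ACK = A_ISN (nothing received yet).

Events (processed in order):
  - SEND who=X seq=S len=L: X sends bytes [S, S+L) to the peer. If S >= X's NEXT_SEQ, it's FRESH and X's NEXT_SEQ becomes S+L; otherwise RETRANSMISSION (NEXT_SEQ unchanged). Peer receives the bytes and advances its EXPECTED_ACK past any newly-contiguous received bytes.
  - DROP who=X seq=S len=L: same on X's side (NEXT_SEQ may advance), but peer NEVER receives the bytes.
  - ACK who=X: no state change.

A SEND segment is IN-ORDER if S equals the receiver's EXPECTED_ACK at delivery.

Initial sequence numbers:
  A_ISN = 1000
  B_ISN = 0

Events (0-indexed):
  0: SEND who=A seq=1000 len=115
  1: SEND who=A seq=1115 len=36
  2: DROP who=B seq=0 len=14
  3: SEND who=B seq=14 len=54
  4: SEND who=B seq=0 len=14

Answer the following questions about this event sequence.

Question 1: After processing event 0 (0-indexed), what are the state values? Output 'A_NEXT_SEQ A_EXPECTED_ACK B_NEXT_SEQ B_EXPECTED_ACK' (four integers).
After event 0: A_seq=1115 A_ack=0 B_seq=0 B_ack=1115

1115 0 0 1115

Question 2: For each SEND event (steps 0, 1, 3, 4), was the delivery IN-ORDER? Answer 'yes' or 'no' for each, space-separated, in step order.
Step 0: SEND seq=1000 -> in-order
Step 1: SEND seq=1115 -> in-order
Step 3: SEND seq=14 -> out-of-order
Step 4: SEND seq=0 -> in-order

Answer: yes yes no yes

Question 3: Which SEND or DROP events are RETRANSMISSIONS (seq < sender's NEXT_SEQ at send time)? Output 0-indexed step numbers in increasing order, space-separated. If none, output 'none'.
Answer: 4

Derivation:
Step 0: SEND seq=1000 -> fresh
Step 1: SEND seq=1115 -> fresh
Step 2: DROP seq=0 -> fresh
Step 3: SEND seq=14 -> fresh
Step 4: SEND seq=0 -> retransmit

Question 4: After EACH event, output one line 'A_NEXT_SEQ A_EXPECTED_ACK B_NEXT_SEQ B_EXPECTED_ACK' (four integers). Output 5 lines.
1115 0 0 1115
1151 0 0 1151
1151 0 14 1151
1151 0 68 1151
1151 68 68 1151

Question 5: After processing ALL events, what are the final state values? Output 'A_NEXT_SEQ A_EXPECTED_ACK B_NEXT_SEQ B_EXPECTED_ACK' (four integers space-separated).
After event 0: A_seq=1115 A_ack=0 B_seq=0 B_ack=1115
After event 1: A_seq=1151 A_ack=0 B_seq=0 B_ack=1151
After event 2: A_seq=1151 A_ack=0 B_seq=14 B_ack=1151
After event 3: A_seq=1151 A_ack=0 B_seq=68 B_ack=1151
After event 4: A_seq=1151 A_ack=68 B_seq=68 B_ack=1151

Answer: 1151 68 68 1151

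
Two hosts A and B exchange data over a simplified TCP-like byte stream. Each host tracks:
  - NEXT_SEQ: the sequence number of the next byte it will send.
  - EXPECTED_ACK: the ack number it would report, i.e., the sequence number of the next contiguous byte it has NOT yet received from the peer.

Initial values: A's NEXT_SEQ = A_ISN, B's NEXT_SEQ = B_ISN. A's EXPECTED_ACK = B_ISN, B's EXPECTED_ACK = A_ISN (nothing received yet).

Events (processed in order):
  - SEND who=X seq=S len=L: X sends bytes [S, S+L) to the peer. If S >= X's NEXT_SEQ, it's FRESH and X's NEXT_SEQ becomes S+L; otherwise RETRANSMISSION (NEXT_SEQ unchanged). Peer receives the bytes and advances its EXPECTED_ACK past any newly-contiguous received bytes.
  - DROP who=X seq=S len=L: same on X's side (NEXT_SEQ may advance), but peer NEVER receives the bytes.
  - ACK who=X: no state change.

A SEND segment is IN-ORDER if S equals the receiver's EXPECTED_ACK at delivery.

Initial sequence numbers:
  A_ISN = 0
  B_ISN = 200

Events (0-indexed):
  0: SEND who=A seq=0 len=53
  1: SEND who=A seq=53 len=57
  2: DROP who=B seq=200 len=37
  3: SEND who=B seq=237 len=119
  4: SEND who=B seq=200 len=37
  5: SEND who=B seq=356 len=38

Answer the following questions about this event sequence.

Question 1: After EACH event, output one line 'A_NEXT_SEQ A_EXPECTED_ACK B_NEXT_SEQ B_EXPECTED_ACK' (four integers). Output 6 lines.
53 200 200 53
110 200 200 110
110 200 237 110
110 200 356 110
110 356 356 110
110 394 394 110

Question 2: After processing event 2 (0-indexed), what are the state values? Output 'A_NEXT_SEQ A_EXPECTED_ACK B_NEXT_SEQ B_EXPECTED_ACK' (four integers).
After event 0: A_seq=53 A_ack=200 B_seq=200 B_ack=53
After event 1: A_seq=110 A_ack=200 B_seq=200 B_ack=110
After event 2: A_seq=110 A_ack=200 B_seq=237 B_ack=110

110 200 237 110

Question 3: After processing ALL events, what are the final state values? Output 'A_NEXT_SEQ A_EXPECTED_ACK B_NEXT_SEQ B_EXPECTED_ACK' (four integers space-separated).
Answer: 110 394 394 110

Derivation:
After event 0: A_seq=53 A_ack=200 B_seq=200 B_ack=53
After event 1: A_seq=110 A_ack=200 B_seq=200 B_ack=110
After event 2: A_seq=110 A_ack=200 B_seq=237 B_ack=110
After event 3: A_seq=110 A_ack=200 B_seq=356 B_ack=110
After event 4: A_seq=110 A_ack=356 B_seq=356 B_ack=110
After event 5: A_seq=110 A_ack=394 B_seq=394 B_ack=110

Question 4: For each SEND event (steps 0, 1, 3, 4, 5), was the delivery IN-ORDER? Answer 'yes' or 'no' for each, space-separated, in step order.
Step 0: SEND seq=0 -> in-order
Step 1: SEND seq=53 -> in-order
Step 3: SEND seq=237 -> out-of-order
Step 4: SEND seq=200 -> in-order
Step 5: SEND seq=356 -> in-order

Answer: yes yes no yes yes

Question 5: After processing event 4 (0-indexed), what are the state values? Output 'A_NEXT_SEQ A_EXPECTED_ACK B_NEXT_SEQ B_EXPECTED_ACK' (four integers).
After event 0: A_seq=53 A_ack=200 B_seq=200 B_ack=53
After event 1: A_seq=110 A_ack=200 B_seq=200 B_ack=110
After event 2: A_seq=110 A_ack=200 B_seq=237 B_ack=110
After event 3: A_seq=110 A_ack=200 B_seq=356 B_ack=110
After event 4: A_seq=110 A_ack=356 B_seq=356 B_ack=110

110 356 356 110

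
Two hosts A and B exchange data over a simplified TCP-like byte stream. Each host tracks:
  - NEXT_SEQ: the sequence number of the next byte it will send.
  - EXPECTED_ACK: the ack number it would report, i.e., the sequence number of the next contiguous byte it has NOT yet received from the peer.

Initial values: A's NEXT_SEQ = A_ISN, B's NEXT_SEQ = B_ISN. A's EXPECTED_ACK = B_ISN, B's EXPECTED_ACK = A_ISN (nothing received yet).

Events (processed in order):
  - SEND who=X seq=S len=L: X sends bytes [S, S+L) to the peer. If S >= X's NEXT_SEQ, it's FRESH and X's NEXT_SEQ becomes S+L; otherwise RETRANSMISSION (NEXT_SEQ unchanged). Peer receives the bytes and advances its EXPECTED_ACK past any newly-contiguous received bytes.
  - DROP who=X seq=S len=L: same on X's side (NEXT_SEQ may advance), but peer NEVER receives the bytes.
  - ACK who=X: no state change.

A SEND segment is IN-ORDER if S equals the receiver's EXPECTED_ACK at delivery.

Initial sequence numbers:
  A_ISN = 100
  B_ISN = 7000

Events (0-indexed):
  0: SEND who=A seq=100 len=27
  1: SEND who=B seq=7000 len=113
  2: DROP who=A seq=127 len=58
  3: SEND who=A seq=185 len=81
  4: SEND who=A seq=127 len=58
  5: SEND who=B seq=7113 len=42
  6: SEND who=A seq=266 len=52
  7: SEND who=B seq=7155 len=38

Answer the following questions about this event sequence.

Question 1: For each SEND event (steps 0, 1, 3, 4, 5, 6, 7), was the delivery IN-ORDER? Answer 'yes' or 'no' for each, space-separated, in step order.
Answer: yes yes no yes yes yes yes

Derivation:
Step 0: SEND seq=100 -> in-order
Step 1: SEND seq=7000 -> in-order
Step 3: SEND seq=185 -> out-of-order
Step 4: SEND seq=127 -> in-order
Step 5: SEND seq=7113 -> in-order
Step 6: SEND seq=266 -> in-order
Step 7: SEND seq=7155 -> in-order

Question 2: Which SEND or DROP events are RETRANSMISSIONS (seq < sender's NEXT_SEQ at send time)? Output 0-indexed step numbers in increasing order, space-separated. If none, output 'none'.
Step 0: SEND seq=100 -> fresh
Step 1: SEND seq=7000 -> fresh
Step 2: DROP seq=127 -> fresh
Step 3: SEND seq=185 -> fresh
Step 4: SEND seq=127 -> retransmit
Step 5: SEND seq=7113 -> fresh
Step 6: SEND seq=266 -> fresh
Step 7: SEND seq=7155 -> fresh

Answer: 4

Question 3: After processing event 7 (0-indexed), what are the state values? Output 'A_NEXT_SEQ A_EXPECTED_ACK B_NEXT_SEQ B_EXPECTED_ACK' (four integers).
After event 0: A_seq=127 A_ack=7000 B_seq=7000 B_ack=127
After event 1: A_seq=127 A_ack=7113 B_seq=7113 B_ack=127
After event 2: A_seq=185 A_ack=7113 B_seq=7113 B_ack=127
After event 3: A_seq=266 A_ack=7113 B_seq=7113 B_ack=127
After event 4: A_seq=266 A_ack=7113 B_seq=7113 B_ack=266
After event 5: A_seq=266 A_ack=7155 B_seq=7155 B_ack=266
After event 6: A_seq=318 A_ack=7155 B_seq=7155 B_ack=318
After event 7: A_seq=318 A_ack=7193 B_seq=7193 B_ack=318

318 7193 7193 318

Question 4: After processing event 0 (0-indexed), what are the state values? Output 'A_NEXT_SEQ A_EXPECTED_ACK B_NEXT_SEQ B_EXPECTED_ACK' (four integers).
After event 0: A_seq=127 A_ack=7000 B_seq=7000 B_ack=127

127 7000 7000 127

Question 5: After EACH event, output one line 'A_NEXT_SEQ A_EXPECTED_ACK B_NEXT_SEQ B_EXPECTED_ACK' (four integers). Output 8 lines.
127 7000 7000 127
127 7113 7113 127
185 7113 7113 127
266 7113 7113 127
266 7113 7113 266
266 7155 7155 266
318 7155 7155 318
318 7193 7193 318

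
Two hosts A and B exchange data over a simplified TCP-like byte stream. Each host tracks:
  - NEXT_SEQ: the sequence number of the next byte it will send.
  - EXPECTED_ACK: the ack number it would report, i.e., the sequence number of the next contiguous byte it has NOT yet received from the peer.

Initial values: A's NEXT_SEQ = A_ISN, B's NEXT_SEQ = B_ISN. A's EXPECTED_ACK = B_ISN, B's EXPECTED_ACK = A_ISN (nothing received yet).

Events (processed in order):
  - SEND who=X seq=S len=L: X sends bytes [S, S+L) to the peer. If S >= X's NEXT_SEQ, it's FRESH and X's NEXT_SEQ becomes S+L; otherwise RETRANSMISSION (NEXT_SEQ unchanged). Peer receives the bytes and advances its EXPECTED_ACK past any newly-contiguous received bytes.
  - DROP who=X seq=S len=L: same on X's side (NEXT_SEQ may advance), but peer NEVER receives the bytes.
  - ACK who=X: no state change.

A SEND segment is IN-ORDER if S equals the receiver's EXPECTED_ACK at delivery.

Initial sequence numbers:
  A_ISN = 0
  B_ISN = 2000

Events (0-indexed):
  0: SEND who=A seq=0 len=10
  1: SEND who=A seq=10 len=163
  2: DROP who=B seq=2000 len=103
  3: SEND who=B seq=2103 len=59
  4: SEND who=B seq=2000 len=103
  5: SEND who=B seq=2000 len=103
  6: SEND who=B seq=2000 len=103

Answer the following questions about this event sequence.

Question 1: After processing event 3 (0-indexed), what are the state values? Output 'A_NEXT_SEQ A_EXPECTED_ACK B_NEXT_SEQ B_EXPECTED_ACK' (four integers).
After event 0: A_seq=10 A_ack=2000 B_seq=2000 B_ack=10
After event 1: A_seq=173 A_ack=2000 B_seq=2000 B_ack=173
After event 2: A_seq=173 A_ack=2000 B_seq=2103 B_ack=173
After event 3: A_seq=173 A_ack=2000 B_seq=2162 B_ack=173

173 2000 2162 173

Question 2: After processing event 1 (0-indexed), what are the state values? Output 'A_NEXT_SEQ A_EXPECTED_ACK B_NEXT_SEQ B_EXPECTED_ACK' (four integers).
After event 0: A_seq=10 A_ack=2000 B_seq=2000 B_ack=10
After event 1: A_seq=173 A_ack=2000 B_seq=2000 B_ack=173

173 2000 2000 173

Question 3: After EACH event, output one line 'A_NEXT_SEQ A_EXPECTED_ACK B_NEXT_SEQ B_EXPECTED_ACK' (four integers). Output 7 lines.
10 2000 2000 10
173 2000 2000 173
173 2000 2103 173
173 2000 2162 173
173 2162 2162 173
173 2162 2162 173
173 2162 2162 173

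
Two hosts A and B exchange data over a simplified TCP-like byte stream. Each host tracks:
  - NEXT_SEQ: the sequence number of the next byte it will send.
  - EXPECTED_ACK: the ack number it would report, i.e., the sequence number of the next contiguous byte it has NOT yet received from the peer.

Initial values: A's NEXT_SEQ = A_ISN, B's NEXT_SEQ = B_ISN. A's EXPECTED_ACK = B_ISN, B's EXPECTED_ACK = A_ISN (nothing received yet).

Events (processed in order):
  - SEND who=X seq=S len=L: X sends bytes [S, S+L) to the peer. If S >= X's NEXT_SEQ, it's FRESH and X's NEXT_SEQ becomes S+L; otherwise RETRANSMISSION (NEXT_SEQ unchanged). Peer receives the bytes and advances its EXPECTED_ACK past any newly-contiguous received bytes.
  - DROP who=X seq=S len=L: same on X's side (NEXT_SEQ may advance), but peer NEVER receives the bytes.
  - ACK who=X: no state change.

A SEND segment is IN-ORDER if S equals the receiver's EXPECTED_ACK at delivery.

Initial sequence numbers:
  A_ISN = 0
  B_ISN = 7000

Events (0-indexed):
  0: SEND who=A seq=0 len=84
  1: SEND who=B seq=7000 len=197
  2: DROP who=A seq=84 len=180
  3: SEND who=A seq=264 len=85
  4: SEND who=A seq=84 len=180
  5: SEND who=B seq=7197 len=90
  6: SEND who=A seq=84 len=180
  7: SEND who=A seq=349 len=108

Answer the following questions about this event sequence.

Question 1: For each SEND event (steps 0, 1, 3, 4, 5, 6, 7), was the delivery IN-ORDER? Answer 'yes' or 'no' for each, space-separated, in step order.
Answer: yes yes no yes yes no yes

Derivation:
Step 0: SEND seq=0 -> in-order
Step 1: SEND seq=7000 -> in-order
Step 3: SEND seq=264 -> out-of-order
Step 4: SEND seq=84 -> in-order
Step 5: SEND seq=7197 -> in-order
Step 6: SEND seq=84 -> out-of-order
Step 7: SEND seq=349 -> in-order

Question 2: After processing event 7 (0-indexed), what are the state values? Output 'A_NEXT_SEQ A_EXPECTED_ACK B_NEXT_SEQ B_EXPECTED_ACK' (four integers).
After event 0: A_seq=84 A_ack=7000 B_seq=7000 B_ack=84
After event 1: A_seq=84 A_ack=7197 B_seq=7197 B_ack=84
After event 2: A_seq=264 A_ack=7197 B_seq=7197 B_ack=84
After event 3: A_seq=349 A_ack=7197 B_seq=7197 B_ack=84
After event 4: A_seq=349 A_ack=7197 B_seq=7197 B_ack=349
After event 5: A_seq=349 A_ack=7287 B_seq=7287 B_ack=349
After event 6: A_seq=349 A_ack=7287 B_seq=7287 B_ack=349
After event 7: A_seq=457 A_ack=7287 B_seq=7287 B_ack=457

457 7287 7287 457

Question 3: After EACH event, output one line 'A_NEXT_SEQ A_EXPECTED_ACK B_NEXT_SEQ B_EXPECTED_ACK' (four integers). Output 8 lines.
84 7000 7000 84
84 7197 7197 84
264 7197 7197 84
349 7197 7197 84
349 7197 7197 349
349 7287 7287 349
349 7287 7287 349
457 7287 7287 457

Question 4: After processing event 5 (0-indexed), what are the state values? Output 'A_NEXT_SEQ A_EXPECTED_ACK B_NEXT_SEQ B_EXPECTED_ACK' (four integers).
After event 0: A_seq=84 A_ack=7000 B_seq=7000 B_ack=84
After event 1: A_seq=84 A_ack=7197 B_seq=7197 B_ack=84
After event 2: A_seq=264 A_ack=7197 B_seq=7197 B_ack=84
After event 3: A_seq=349 A_ack=7197 B_seq=7197 B_ack=84
After event 4: A_seq=349 A_ack=7197 B_seq=7197 B_ack=349
After event 5: A_seq=349 A_ack=7287 B_seq=7287 B_ack=349

349 7287 7287 349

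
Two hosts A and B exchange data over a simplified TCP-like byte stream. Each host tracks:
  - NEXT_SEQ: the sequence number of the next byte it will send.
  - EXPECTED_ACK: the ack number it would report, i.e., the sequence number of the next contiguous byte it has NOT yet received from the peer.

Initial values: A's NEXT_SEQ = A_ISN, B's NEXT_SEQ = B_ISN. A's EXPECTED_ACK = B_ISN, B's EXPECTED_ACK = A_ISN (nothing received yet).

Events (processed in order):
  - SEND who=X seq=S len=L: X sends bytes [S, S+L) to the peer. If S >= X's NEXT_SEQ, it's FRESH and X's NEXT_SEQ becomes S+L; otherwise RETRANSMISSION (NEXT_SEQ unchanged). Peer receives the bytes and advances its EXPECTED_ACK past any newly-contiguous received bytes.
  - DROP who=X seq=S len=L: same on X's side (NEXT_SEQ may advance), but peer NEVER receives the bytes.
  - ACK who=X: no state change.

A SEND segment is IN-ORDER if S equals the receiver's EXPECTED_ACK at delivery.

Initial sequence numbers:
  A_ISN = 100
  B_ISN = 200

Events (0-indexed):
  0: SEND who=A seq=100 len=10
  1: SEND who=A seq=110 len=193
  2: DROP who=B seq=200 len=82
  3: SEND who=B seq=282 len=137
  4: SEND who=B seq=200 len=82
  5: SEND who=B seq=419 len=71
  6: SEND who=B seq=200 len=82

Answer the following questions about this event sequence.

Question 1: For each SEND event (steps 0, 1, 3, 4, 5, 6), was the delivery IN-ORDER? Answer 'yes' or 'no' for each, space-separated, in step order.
Step 0: SEND seq=100 -> in-order
Step 1: SEND seq=110 -> in-order
Step 3: SEND seq=282 -> out-of-order
Step 4: SEND seq=200 -> in-order
Step 5: SEND seq=419 -> in-order
Step 6: SEND seq=200 -> out-of-order

Answer: yes yes no yes yes no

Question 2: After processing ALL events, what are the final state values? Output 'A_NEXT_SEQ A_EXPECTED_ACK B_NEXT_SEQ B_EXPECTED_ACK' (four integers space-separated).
Answer: 303 490 490 303

Derivation:
After event 0: A_seq=110 A_ack=200 B_seq=200 B_ack=110
After event 1: A_seq=303 A_ack=200 B_seq=200 B_ack=303
After event 2: A_seq=303 A_ack=200 B_seq=282 B_ack=303
After event 3: A_seq=303 A_ack=200 B_seq=419 B_ack=303
After event 4: A_seq=303 A_ack=419 B_seq=419 B_ack=303
After event 5: A_seq=303 A_ack=490 B_seq=490 B_ack=303
After event 6: A_seq=303 A_ack=490 B_seq=490 B_ack=303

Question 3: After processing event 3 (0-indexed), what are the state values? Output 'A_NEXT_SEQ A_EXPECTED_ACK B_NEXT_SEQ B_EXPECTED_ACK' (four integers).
After event 0: A_seq=110 A_ack=200 B_seq=200 B_ack=110
After event 1: A_seq=303 A_ack=200 B_seq=200 B_ack=303
After event 2: A_seq=303 A_ack=200 B_seq=282 B_ack=303
After event 3: A_seq=303 A_ack=200 B_seq=419 B_ack=303

303 200 419 303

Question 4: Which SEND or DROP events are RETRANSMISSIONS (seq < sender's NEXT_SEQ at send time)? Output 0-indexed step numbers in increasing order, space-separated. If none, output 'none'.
Answer: 4 6

Derivation:
Step 0: SEND seq=100 -> fresh
Step 1: SEND seq=110 -> fresh
Step 2: DROP seq=200 -> fresh
Step 3: SEND seq=282 -> fresh
Step 4: SEND seq=200 -> retransmit
Step 5: SEND seq=419 -> fresh
Step 6: SEND seq=200 -> retransmit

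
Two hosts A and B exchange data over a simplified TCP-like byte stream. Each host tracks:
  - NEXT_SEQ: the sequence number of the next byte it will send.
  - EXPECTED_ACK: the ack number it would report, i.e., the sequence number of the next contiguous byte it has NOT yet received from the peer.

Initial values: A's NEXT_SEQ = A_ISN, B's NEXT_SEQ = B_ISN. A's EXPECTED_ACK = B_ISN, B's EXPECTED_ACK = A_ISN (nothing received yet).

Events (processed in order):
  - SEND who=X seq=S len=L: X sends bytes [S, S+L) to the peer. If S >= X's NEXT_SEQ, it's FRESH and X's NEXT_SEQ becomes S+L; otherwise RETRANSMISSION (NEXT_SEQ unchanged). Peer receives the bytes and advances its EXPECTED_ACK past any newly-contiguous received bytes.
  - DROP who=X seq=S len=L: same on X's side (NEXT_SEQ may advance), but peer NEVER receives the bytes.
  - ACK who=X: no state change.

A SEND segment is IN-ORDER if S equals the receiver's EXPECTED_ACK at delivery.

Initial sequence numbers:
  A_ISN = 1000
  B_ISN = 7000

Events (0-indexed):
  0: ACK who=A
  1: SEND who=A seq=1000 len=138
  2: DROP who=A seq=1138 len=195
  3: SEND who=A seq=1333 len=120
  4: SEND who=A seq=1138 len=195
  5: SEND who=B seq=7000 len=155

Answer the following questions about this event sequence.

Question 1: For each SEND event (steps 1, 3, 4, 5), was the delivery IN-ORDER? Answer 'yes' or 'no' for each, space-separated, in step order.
Step 1: SEND seq=1000 -> in-order
Step 3: SEND seq=1333 -> out-of-order
Step 4: SEND seq=1138 -> in-order
Step 5: SEND seq=7000 -> in-order

Answer: yes no yes yes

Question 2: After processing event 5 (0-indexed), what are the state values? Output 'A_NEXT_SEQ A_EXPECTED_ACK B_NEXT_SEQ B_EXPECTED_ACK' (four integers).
After event 0: A_seq=1000 A_ack=7000 B_seq=7000 B_ack=1000
After event 1: A_seq=1138 A_ack=7000 B_seq=7000 B_ack=1138
After event 2: A_seq=1333 A_ack=7000 B_seq=7000 B_ack=1138
After event 3: A_seq=1453 A_ack=7000 B_seq=7000 B_ack=1138
After event 4: A_seq=1453 A_ack=7000 B_seq=7000 B_ack=1453
After event 5: A_seq=1453 A_ack=7155 B_seq=7155 B_ack=1453

1453 7155 7155 1453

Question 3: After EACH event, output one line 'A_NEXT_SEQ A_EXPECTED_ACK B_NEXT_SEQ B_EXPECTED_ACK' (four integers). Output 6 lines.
1000 7000 7000 1000
1138 7000 7000 1138
1333 7000 7000 1138
1453 7000 7000 1138
1453 7000 7000 1453
1453 7155 7155 1453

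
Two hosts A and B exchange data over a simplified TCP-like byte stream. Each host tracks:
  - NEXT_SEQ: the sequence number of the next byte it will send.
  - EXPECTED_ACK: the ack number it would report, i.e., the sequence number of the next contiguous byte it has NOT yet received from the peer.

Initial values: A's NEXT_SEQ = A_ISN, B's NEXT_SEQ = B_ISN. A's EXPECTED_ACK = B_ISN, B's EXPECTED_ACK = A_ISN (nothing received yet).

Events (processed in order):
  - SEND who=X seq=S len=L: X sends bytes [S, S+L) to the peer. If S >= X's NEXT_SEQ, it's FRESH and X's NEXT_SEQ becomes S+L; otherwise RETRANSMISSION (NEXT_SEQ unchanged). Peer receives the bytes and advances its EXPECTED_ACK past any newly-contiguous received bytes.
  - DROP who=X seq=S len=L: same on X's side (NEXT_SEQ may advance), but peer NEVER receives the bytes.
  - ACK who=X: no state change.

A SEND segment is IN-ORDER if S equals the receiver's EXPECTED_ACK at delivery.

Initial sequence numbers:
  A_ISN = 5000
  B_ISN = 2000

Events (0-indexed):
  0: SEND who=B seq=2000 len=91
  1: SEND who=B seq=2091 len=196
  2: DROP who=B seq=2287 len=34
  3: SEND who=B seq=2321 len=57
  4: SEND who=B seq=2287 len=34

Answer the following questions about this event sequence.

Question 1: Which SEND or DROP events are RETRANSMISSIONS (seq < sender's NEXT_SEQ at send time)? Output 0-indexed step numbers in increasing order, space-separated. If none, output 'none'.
Answer: 4

Derivation:
Step 0: SEND seq=2000 -> fresh
Step 1: SEND seq=2091 -> fresh
Step 2: DROP seq=2287 -> fresh
Step 3: SEND seq=2321 -> fresh
Step 4: SEND seq=2287 -> retransmit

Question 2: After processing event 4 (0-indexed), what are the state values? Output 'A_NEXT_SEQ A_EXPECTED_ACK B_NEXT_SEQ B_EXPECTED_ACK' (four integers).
After event 0: A_seq=5000 A_ack=2091 B_seq=2091 B_ack=5000
After event 1: A_seq=5000 A_ack=2287 B_seq=2287 B_ack=5000
After event 2: A_seq=5000 A_ack=2287 B_seq=2321 B_ack=5000
After event 3: A_seq=5000 A_ack=2287 B_seq=2378 B_ack=5000
After event 4: A_seq=5000 A_ack=2378 B_seq=2378 B_ack=5000

5000 2378 2378 5000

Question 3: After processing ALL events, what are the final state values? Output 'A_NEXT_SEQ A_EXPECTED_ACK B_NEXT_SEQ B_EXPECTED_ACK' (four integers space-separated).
After event 0: A_seq=5000 A_ack=2091 B_seq=2091 B_ack=5000
After event 1: A_seq=5000 A_ack=2287 B_seq=2287 B_ack=5000
After event 2: A_seq=5000 A_ack=2287 B_seq=2321 B_ack=5000
After event 3: A_seq=5000 A_ack=2287 B_seq=2378 B_ack=5000
After event 4: A_seq=5000 A_ack=2378 B_seq=2378 B_ack=5000

Answer: 5000 2378 2378 5000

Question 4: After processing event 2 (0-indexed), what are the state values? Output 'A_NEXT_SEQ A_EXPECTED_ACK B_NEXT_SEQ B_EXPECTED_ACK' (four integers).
After event 0: A_seq=5000 A_ack=2091 B_seq=2091 B_ack=5000
After event 1: A_seq=5000 A_ack=2287 B_seq=2287 B_ack=5000
After event 2: A_seq=5000 A_ack=2287 B_seq=2321 B_ack=5000

5000 2287 2321 5000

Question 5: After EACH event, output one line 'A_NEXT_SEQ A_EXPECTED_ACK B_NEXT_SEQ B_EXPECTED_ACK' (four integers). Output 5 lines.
5000 2091 2091 5000
5000 2287 2287 5000
5000 2287 2321 5000
5000 2287 2378 5000
5000 2378 2378 5000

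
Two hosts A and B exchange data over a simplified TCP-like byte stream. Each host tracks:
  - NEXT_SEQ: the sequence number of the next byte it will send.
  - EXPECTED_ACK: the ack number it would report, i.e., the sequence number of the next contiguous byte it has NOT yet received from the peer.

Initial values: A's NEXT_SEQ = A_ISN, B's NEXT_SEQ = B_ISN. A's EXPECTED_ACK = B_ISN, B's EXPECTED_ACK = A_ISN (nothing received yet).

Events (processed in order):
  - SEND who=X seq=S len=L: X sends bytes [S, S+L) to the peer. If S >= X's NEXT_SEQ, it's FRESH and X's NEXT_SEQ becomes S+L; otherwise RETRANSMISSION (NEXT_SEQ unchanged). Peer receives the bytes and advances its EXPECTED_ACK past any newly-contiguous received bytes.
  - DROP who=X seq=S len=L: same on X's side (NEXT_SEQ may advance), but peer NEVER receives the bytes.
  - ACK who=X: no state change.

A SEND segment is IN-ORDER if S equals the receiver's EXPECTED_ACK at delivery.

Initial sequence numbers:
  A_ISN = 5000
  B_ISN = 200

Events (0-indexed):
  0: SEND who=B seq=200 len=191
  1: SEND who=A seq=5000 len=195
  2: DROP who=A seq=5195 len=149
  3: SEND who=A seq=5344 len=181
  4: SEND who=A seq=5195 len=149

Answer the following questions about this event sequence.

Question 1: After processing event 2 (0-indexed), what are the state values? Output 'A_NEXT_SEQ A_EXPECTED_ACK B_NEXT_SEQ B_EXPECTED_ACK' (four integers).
After event 0: A_seq=5000 A_ack=391 B_seq=391 B_ack=5000
After event 1: A_seq=5195 A_ack=391 B_seq=391 B_ack=5195
After event 2: A_seq=5344 A_ack=391 B_seq=391 B_ack=5195

5344 391 391 5195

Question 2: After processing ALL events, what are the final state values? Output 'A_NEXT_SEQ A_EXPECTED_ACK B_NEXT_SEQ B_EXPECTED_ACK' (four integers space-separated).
Answer: 5525 391 391 5525

Derivation:
After event 0: A_seq=5000 A_ack=391 B_seq=391 B_ack=5000
After event 1: A_seq=5195 A_ack=391 B_seq=391 B_ack=5195
After event 2: A_seq=5344 A_ack=391 B_seq=391 B_ack=5195
After event 3: A_seq=5525 A_ack=391 B_seq=391 B_ack=5195
After event 4: A_seq=5525 A_ack=391 B_seq=391 B_ack=5525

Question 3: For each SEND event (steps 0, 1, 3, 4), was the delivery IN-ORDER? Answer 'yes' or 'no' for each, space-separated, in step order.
Answer: yes yes no yes

Derivation:
Step 0: SEND seq=200 -> in-order
Step 1: SEND seq=5000 -> in-order
Step 3: SEND seq=5344 -> out-of-order
Step 4: SEND seq=5195 -> in-order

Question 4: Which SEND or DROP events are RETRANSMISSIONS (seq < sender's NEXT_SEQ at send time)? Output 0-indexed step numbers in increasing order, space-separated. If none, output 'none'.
Step 0: SEND seq=200 -> fresh
Step 1: SEND seq=5000 -> fresh
Step 2: DROP seq=5195 -> fresh
Step 3: SEND seq=5344 -> fresh
Step 4: SEND seq=5195 -> retransmit

Answer: 4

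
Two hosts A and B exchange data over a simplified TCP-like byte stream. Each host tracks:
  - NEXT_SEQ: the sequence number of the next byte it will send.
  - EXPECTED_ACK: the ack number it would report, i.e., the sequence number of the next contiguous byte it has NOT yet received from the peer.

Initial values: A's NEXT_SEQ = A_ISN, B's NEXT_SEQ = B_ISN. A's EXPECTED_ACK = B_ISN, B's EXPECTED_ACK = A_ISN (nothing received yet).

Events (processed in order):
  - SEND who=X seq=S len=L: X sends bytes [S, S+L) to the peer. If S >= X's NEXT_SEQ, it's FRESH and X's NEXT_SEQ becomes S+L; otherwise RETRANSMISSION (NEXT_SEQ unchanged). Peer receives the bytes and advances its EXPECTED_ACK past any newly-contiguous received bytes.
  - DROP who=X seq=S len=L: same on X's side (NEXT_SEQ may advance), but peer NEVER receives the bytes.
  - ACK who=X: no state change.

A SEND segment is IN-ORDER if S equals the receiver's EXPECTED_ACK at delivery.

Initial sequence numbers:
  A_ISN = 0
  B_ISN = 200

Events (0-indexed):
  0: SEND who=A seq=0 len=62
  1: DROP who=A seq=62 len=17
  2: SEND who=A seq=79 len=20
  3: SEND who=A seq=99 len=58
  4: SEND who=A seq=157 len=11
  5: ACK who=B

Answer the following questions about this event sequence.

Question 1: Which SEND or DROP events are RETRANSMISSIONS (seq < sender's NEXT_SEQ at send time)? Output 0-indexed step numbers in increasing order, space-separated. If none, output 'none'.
Answer: none

Derivation:
Step 0: SEND seq=0 -> fresh
Step 1: DROP seq=62 -> fresh
Step 2: SEND seq=79 -> fresh
Step 3: SEND seq=99 -> fresh
Step 4: SEND seq=157 -> fresh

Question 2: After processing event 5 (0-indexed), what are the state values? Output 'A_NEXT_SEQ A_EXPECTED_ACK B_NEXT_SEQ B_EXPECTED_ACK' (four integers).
After event 0: A_seq=62 A_ack=200 B_seq=200 B_ack=62
After event 1: A_seq=79 A_ack=200 B_seq=200 B_ack=62
After event 2: A_seq=99 A_ack=200 B_seq=200 B_ack=62
After event 3: A_seq=157 A_ack=200 B_seq=200 B_ack=62
After event 4: A_seq=168 A_ack=200 B_seq=200 B_ack=62
After event 5: A_seq=168 A_ack=200 B_seq=200 B_ack=62

168 200 200 62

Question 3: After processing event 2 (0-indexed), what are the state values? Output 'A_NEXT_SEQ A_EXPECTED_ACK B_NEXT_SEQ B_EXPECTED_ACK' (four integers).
After event 0: A_seq=62 A_ack=200 B_seq=200 B_ack=62
After event 1: A_seq=79 A_ack=200 B_seq=200 B_ack=62
After event 2: A_seq=99 A_ack=200 B_seq=200 B_ack=62

99 200 200 62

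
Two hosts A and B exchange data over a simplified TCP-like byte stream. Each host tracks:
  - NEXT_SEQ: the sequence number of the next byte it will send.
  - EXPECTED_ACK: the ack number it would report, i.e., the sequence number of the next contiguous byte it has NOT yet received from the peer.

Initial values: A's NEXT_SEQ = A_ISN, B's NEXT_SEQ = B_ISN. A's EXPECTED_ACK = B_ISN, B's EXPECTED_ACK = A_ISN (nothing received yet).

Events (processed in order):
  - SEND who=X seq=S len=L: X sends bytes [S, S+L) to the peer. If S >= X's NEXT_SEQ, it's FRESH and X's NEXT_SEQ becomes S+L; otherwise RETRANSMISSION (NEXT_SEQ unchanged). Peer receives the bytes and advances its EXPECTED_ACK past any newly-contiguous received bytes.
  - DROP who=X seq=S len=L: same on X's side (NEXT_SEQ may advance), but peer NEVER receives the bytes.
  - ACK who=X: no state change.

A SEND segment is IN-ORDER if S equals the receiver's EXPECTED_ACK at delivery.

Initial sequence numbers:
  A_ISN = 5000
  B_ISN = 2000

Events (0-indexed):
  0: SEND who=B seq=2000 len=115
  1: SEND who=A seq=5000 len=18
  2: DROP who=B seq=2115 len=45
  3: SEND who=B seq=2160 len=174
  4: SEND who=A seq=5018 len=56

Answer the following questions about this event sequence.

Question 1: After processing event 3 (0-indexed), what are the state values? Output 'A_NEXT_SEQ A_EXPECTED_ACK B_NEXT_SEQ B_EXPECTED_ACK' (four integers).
After event 0: A_seq=5000 A_ack=2115 B_seq=2115 B_ack=5000
After event 1: A_seq=5018 A_ack=2115 B_seq=2115 B_ack=5018
After event 2: A_seq=5018 A_ack=2115 B_seq=2160 B_ack=5018
After event 3: A_seq=5018 A_ack=2115 B_seq=2334 B_ack=5018

5018 2115 2334 5018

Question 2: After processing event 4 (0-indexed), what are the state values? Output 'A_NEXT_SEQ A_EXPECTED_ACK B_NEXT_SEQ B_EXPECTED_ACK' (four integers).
After event 0: A_seq=5000 A_ack=2115 B_seq=2115 B_ack=5000
After event 1: A_seq=5018 A_ack=2115 B_seq=2115 B_ack=5018
After event 2: A_seq=5018 A_ack=2115 B_seq=2160 B_ack=5018
After event 3: A_seq=5018 A_ack=2115 B_seq=2334 B_ack=5018
After event 4: A_seq=5074 A_ack=2115 B_seq=2334 B_ack=5074

5074 2115 2334 5074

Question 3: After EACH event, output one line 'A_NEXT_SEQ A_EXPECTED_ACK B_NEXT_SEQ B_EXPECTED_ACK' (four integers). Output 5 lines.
5000 2115 2115 5000
5018 2115 2115 5018
5018 2115 2160 5018
5018 2115 2334 5018
5074 2115 2334 5074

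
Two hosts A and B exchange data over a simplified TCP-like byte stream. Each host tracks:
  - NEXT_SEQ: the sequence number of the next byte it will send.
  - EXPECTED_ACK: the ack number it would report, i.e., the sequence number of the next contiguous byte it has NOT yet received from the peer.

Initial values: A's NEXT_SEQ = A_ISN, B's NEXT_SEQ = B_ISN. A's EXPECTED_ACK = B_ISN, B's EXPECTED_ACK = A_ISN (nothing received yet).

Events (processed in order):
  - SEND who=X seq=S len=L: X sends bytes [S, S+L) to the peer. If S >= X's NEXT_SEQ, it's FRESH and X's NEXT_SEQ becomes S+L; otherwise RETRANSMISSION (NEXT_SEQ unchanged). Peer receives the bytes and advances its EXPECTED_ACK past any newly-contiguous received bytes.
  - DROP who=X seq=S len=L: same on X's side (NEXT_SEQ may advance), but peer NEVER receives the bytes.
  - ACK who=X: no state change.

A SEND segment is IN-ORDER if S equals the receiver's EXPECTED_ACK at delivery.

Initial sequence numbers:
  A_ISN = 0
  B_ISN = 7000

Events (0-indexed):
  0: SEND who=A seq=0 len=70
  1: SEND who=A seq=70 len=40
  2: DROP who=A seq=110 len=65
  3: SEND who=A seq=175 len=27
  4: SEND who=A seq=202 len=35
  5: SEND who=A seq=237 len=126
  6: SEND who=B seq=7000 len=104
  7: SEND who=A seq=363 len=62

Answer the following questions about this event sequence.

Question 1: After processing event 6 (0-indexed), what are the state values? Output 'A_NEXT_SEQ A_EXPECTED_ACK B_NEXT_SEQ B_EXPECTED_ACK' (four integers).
After event 0: A_seq=70 A_ack=7000 B_seq=7000 B_ack=70
After event 1: A_seq=110 A_ack=7000 B_seq=7000 B_ack=110
After event 2: A_seq=175 A_ack=7000 B_seq=7000 B_ack=110
After event 3: A_seq=202 A_ack=7000 B_seq=7000 B_ack=110
After event 4: A_seq=237 A_ack=7000 B_seq=7000 B_ack=110
After event 5: A_seq=363 A_ack=7000 B_seq=7000 B_ack=110
After event 6: A_seq=363 A_ack=7104 B_seq=7104 B_ack=110

363 7104 7104 110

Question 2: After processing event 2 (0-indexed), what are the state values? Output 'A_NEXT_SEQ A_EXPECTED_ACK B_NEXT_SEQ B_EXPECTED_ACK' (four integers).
After event 0: A_seq=70 A_ack=7000 B_seq=7000 B_ack=70
After event 1: A_seq=110 A_ack=7000 B_seq=7000 B_ack=110
After event 2: A_seq=175 A_ack=7000 B_seq=7000 B_ack=110

175 7000 7000 110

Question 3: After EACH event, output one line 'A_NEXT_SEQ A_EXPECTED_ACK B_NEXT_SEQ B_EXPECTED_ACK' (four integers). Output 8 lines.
70 7000 7000 70
110 7000 7000 110
175 7000 7000 110
202 7000 7000 110
237 7000 7000 110
363 7000 7000 110
363 7104 7104 110
425 7104 7104 110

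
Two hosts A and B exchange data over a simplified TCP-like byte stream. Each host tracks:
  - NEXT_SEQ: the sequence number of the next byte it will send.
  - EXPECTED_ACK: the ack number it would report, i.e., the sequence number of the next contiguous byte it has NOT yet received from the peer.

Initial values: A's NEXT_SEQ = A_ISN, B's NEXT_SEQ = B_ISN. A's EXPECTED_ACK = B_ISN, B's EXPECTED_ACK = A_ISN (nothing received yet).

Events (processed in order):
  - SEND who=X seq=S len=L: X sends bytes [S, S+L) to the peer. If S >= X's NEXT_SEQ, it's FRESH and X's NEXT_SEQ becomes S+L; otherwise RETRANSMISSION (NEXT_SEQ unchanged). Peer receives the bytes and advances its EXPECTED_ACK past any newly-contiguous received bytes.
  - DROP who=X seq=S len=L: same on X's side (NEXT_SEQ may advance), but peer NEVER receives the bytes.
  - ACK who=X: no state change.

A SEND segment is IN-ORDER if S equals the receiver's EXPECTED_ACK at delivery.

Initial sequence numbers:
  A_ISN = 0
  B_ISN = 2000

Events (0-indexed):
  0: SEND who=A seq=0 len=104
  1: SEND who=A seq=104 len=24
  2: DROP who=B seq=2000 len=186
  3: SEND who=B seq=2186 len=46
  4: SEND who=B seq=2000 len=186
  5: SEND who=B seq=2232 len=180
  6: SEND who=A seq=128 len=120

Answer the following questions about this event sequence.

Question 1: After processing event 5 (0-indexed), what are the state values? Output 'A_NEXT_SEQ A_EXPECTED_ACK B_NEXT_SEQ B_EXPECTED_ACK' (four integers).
After event 0: A_seq=104 A_ack=2000 B_seq=2000 B_ack=104
After event 1: A_seq=128 A_ack=2000 B_seq=2000 B_ack=128
After event 2: A_seq=128 A_ack=2000 B_seq=2186 B_ack=128
After event 3: A_seq=128 A_ack=2000 B_seq=2232 B_ack=128
After event 4: A_seq=128 A_ack=2232 B_seq=2232 B_ack=128
After event 5: A_seq=128 A_ack=2412 B_seq=2412 B_ack=128

128 2412 2412 128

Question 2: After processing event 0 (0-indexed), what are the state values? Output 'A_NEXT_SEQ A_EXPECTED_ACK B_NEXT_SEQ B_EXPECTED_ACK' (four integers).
After event 0: A_seq=104 A_ack=2000 B_seq=2000 B_ack=104

104 2000 2000 104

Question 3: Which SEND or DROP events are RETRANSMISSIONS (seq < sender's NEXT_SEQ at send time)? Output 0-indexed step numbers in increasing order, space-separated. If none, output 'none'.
Step 0: SEND seq=0 -> fresh
Step 1: SEND seq=104 -> fresh
Step 2: DROP seq=2000 -> fresh
Step 3: SEND seq=2186 -> fresh
Step 4: SEND seq=2000 -> retransmit
Step 5: SEND seq=2232 -> fresh
Step 6: SEND seq=128 -> fresh

Answer: 4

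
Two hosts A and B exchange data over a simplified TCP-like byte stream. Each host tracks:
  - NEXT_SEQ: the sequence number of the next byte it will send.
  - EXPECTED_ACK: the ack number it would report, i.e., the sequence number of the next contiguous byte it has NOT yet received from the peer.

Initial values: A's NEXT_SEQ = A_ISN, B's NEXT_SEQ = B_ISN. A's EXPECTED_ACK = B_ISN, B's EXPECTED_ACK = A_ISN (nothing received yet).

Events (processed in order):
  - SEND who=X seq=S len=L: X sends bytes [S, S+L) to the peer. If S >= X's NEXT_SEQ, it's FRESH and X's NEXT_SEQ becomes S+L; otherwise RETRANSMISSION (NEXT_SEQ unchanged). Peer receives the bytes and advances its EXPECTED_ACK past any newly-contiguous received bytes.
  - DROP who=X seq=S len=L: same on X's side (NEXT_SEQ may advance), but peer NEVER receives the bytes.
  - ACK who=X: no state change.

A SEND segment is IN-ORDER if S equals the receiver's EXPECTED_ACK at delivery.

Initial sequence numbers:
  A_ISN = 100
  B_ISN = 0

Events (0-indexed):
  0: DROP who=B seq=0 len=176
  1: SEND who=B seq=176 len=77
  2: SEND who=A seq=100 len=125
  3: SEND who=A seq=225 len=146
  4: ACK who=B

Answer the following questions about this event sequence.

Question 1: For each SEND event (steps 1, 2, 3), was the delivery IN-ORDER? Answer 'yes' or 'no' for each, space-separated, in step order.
Step 1: SEND seq=176 -> out-of-order
Step 2: SEND seq=100 -> in-order
Step 3: SEND seq=225 -> in-order

Answer: no yes yes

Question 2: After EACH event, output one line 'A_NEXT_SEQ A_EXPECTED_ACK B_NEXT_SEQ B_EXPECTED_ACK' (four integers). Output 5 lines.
100 0 176 100
100 0 253 100
225 0 253 225
371 0 253 371
371 0 253 371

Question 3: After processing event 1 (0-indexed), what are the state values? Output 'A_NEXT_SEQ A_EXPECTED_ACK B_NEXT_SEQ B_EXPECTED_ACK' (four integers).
After event 0: A_seq=100 A_ack=0 B_seq=176 B_ack=100
After event 1: A_seq=100 A_ack=0 B_seq=253 B_ack=100

100 0 253 100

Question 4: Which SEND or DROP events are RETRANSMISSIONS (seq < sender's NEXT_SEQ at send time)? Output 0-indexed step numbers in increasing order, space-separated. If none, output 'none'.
Answer: none

Derivation:
Step 0: DROP seq=0 -> fresh
Step 1: SEND seq=176 -> fresh
Step 2: SEND seq=100 -> fresh
Step 3: SEND seq=225 -> fresh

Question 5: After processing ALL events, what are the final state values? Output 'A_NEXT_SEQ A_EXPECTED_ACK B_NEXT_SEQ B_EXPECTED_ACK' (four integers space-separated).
Answer: 371 0 253 371

Derivation:
After event 0: A_seq=100 A_ack=0 B_seq=176 B_ack=100
After event 1: A_seq=100 A_ack=0 B_seq=253 B_ack=100
After event 2: A_seq=225 A_ack=0 B_seq=253 B_ack=225
After event 3: A_seq=371 A_ack=0 B_seq=253 B_ack=371
After event 4: A_seq=371 A_ack=0 B_seq=253 B_ack=371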